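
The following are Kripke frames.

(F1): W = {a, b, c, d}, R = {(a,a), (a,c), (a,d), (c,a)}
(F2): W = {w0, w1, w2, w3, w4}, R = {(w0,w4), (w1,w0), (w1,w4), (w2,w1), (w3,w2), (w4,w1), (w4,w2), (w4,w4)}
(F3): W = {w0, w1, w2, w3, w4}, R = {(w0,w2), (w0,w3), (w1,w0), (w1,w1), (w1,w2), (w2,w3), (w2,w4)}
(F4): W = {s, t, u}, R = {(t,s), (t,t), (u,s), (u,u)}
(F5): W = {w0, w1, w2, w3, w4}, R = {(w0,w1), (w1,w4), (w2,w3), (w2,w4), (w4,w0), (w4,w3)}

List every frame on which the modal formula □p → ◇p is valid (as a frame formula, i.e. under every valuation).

(F2)

This is the axiom for seriality; its first-order frame correspondent is ∀x ∃y Rxy.
(F1): fails — world b has no successor.
(F2): holds.
(F3): fails — world w3 has no successor.
(F4): fails — world s has no successor.
(F5): fails — world w3 has no successor.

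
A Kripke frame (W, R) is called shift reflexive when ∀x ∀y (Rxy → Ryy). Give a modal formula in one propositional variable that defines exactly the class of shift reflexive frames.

The condition is shift-reflexivity. The T□ schema □(□ψ → ψ) defines it.
Suppose □(□ψ→ψ) is valid. Take Rxy and set V(ψ)={w : Ryw}. Then at y, □ψ holds; since □(□ψ→ψ) at x, □ψ→ψ at y, so ψ at y, i.e. Ryy.

□(□ψ → ψ)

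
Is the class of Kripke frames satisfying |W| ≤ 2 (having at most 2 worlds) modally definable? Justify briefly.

Not definable by any modal formula

Any modally definable frame class is closed under disjoint unions.
Any modal formula valid on each of 3 disjoint one-world frames is valid on their disjoint union (validity is preserved under disjoint unions). Each one-world frame has |W|=1≤2, but the union has |W|=3.
So no modal formula (or set of formulas) defines exactly the |W|≤2 frames.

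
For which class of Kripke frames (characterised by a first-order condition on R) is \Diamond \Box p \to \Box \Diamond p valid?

This schema is the .2 axiom.
It corresponds to convergence: \forall x \forall y \forall z (Rxy \wedge Rxz \to \exists w (Ryw \wedge Rzw)).

convergence: \forall x \forall y \forall z (Rxy \wedge Rxz \to \exists w (Ryw \wedge Rzw))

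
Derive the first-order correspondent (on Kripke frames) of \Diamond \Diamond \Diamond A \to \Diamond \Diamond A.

\forall x \forall y (x R^3 y \to \exists w (y = w \wedge x R^2 w))

This is a Sahlqvist (Geach-type) schema ◇^3□^0A → □^0◇^2A.
Minimal-valuation argument: fix x; take any y with xR^3y and any z with xR^0z. Set V(A) to the set of worlds R-reachable from y in exactly 0 steps. Then □^0A holds at y, so the antecedent holds at x; validity forces ◇^2A at z, giving a w with zR^2w and yR^0w.
First-order correspondent: \forall x \forall y (x R^3 y \to \exists w (y = w \wedge x R^2 w)).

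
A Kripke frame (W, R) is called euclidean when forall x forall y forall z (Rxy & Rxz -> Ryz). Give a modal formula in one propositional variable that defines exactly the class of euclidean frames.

◇p → □◇p

This is the Euclidean property; the standard corresponding axiom is 5: ◇p → □◇p.
Suppose ◇p→□◇p is valid. Take Rxy, Rxz and set V(p)={y}. Then ◇p at x, so □◇p at x, so ◇p at z, so some w with Rzw has p; w=y, i.e. Rzy. By symmetry of the argument, Ryz.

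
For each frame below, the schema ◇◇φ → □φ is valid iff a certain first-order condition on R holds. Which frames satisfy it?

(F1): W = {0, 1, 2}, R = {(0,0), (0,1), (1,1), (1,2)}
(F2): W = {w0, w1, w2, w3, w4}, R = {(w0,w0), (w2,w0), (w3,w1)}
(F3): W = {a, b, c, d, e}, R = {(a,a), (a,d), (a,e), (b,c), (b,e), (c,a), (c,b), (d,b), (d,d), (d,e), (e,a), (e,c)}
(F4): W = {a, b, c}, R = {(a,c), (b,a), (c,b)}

The schema corresponds to a generalized confluence (Geach) condition: ∀x ∀y ∀z ((xR²y ∧ xRz) → ∃w (y = w ∧ z = w)).
(F1): fails — 0R²0, 0R1 but 0 ≠ 1.
(F2): holds.
(F3): fails — aR²a, aRd but a ≠ d.
(F4): fails — aR²b, aRc but b ≠ c.

(F2)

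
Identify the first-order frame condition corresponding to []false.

Emptiness of R

□⊥ is valid iff no world has any successor (otherwise □⊥ fails at any world with one).
Conversely, on a frame with emptiness of R the schema holds at every world under every valuation.
Frame condition: forall x forall y ~Rxy.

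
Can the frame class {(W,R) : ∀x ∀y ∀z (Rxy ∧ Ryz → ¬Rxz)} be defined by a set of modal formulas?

Any modally definable frame class is closed under surjective bounded morphisms.
The 7-cycle (worlds w0,w1,w2,w3,w4,w5,w6 with w0→w1→w2→w3→w4→w5→w6→w0) is intransitive. Mapping every world to a single reflexive point • is a surjective bounded morphism; the reflexive point is not intransitive (R••∧R•• but R••).
So the class is not modally definable.

Not definable by any modal formula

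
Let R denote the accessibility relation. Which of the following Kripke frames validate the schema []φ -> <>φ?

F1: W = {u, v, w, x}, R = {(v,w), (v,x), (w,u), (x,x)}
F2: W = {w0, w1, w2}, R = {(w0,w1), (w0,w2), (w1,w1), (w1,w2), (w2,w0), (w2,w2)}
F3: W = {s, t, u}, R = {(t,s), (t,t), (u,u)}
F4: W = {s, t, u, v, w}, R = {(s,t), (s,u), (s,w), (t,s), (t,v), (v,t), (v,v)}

F2

This is the axiom for seriality; its first-order frame correspondent is forall x exists y Rxy.
F1: fails — world u has no successor.
F2: satisfies the condition.
F3: fails — world s has no successor.
F4: fails — world u has no successor.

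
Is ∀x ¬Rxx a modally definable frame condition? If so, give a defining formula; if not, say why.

Not definable by any modal formula

Modal frame validity is preserved under surjective bounded morphisms.
The 2-cycle (worlds 0,1 with 0→1→0) is irreflexive, and the map sending every world to a single reflexive point • is a surjective bounded morphism (forth: every edge maps to (•,•); back: every world has a successor). So any modal formula valid on the 2-cycle is also valid on the reflexive point, which is not irreflexive.
So the class is not modally definable.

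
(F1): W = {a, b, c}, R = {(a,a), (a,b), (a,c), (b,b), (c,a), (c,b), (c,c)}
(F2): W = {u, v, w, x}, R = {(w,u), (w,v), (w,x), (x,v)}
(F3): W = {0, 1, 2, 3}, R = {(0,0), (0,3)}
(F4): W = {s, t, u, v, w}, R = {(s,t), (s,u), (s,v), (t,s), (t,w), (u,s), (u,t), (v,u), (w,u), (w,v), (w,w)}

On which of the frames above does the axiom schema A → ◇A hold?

This is the axiom for reflexivity; its first-order frame correspondent is ∀x Rxx.
(F1): satisfies the condition.
(F2): fails — world u does not see itself.
(F3): fails — world 1 does not see itself.
(F4): fails — world s does not see itself.

(F1)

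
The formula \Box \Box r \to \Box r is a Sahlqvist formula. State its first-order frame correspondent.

Suppose □□r→□r is valid. Take Rxy and set V(r)={w : xR²w}. Then □□r at x, so □r at x, so r at y, i.e. ∃z(Rxz∧Rzy).

density: \forall x \forall y (Rxy \to \exists z (Rxz \wedge Rzy))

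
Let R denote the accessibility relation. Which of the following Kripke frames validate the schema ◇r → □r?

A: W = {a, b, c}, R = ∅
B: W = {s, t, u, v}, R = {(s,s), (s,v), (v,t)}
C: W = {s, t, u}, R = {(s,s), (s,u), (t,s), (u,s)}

A

This is the axiom for partial functionality; its first-order frame correspondent is ∀x ∀y ∀z (Rxy ∧ Rxz → y = z).
A: condition met.
B: fails — s sees both s and v.
C: fails — s sees both s and u.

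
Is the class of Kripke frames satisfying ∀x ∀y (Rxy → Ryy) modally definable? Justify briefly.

The condition is shift-reflexivity. A defining modal formula is □(□q → q).
Suppose □(□q→q) is valid. Take Rxy and set V(q)={w : Ryw}. Then at y, □q holds; since □(□q→q) at x, □q→q at y, so q at y, i.e. Ryy.

Yes — defined by □(□q → q)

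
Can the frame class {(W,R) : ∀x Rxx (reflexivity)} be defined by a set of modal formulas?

Definable; □q → q defines it

Yes: it is reflexivity, defined by the T schema □q → q.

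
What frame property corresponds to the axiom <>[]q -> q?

Replacing q by ¬q and contraposing gives the equivalent schema q → □◇q.
Suppose q→□◇q is valid. Take Rxy and set V(q)={x}. Then q at x, so □◇q at x, so ◇q at y, so some z with Ryz has q; z=x, i.e. Ryx.
Conversely, on a frame with symmetry the schema holds at every world under every valuation.
Frame condition: forall x forall y (Rxy -> Ryx).

symmetry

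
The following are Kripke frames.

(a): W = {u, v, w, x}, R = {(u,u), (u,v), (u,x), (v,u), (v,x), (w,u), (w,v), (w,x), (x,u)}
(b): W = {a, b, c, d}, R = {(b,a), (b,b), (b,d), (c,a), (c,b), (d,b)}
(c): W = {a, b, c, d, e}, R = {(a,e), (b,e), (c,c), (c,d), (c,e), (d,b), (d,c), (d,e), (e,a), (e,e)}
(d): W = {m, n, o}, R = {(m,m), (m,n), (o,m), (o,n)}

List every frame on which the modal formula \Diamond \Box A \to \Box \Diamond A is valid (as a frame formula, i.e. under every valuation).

This is the axiom for convergence; its first-order frame correspondent is \forall x \forall y \forall z (Rxy \wedge Rxz \to \exists w (Ryw \wedge Rzw)).
(a): condition met.
(b): fails — Rbb and Rba but b and a have no common successor.
(c): condition met.
(d): fails — Rmn and Rmn but n and n have no common successor.

(a), (c)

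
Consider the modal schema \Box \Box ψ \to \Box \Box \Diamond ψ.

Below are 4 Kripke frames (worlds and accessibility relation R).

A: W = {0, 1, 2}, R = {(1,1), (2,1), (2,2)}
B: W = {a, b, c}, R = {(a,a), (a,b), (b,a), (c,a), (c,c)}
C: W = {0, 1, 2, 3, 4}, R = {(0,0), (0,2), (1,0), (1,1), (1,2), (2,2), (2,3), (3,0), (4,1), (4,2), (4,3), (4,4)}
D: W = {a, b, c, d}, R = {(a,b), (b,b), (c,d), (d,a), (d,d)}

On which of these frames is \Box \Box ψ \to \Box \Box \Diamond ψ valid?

A, B, C

Frame correspondent (Sahlqvist): \forall x \forall z (x R^2 z \to \exists w (x R^2 w \wedge zRw)) — i.e. a generalized confluence (Geach) condition.
A: condition met.
B: condition met.
C: condition met.
D: fails — cR²a but no w with cR²w and aRw.
Valid on: A, B, C.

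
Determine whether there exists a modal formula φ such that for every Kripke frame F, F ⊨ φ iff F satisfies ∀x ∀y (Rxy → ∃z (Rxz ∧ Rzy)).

The condition is density. A defining modal formula is □□p → □p.

Definable; □□p → □p defines it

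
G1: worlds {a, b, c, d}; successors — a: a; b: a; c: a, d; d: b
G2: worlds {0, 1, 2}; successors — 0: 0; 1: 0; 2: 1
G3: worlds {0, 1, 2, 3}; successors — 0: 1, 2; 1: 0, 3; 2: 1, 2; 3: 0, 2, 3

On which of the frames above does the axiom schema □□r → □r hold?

G3

This is the axiom for density; its first-order frame correspondent is ∀x ∀y (Rxy → ∃z (Rxz ∧ Rzy)).
G1: fails — Rcd but no z with Rcz and Rzd.
G2: fails — R21 but no z with R2z and Rz1.
G3: holds.
Valid on: G3.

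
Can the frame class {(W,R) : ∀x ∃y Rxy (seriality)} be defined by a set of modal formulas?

Yes — defined by □p → ◇p

Yes: it is seriality, defined by the D schema □p → ◇p.
Suppose □p→◇p is valid. At any x set V(p)=W. Then □p at x, so ◇p at x, so x has a successor.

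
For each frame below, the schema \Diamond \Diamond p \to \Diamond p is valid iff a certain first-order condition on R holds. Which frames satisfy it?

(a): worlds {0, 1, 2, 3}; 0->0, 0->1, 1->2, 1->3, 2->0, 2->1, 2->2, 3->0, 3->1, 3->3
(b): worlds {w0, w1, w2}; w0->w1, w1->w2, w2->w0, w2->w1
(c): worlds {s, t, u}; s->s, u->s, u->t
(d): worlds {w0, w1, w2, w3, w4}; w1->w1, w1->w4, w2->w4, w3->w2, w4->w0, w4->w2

Frame correspondent (Sahlqvist): \forall x \forall y \forall z (Rxy \wedge Ryz \to Rxz) — i.e. transitivity.
(a): fails — R31 and R12 but not R32.
(b): fails — Rw1w2 and Rw2w0 but not Rw1w0.
(c): ✓.
(d): fails — Rw2w4 and Rw4w2 but not Rw2w2.

(c)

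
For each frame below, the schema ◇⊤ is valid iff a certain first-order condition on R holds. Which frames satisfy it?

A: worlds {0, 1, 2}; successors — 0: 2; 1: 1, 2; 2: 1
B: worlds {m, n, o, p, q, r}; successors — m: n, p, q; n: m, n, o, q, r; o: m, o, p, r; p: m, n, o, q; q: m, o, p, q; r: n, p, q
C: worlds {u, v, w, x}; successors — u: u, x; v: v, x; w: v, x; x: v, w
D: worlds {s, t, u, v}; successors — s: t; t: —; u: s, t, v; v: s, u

This is the axiom for seriality; its first-order frame correspondent is ∀x ∃y Rxy.
A: ✓.
B: ✓.
C: ✓.
D: fails — world t has no successor.
Valid on: A, B, C.

A, B, C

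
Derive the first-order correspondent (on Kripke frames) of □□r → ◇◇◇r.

This is a Sahlqvist (Geach-type) schema ◇^0□^2r → □^0◇^3r.
Minimal-valuation argument: fix x; take any y with xR^0y and any z with xR^0z. Set V(r) to the set of worlds R-reachable from y in exactly 2 steps. Then □^2r holds at y, so the antecedent holds at x; validity forces ◇^3r at z, giving a w with zR^3w and yR^2w.
First-order correspondent: ∀x ∃w (xR²w ∧ xR³w).

∀x ∃w (xR²w ∧ xR³w)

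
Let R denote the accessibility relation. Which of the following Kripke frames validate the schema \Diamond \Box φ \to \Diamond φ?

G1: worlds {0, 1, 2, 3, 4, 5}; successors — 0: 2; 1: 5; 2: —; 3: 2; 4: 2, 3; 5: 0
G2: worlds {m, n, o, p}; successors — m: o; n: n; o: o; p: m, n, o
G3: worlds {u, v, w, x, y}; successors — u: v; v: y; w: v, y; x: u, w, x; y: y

G2

The schema corresponds to a generalized confluence (Geach) condition: \forall x \forall y (xRy \to \exists w (yRw \wedge xRw)).
G1: fails — 0R2 but no w with 2Rw and 0Rw.
G2: ✓.
G3: fails — uRv but no t with vRt and uRt.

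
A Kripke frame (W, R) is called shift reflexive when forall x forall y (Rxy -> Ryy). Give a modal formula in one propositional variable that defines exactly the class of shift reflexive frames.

A defining formula is □(□p → p) (the T□ axiom).
Suppose □(□p→p) is valid. Take Rxy and set V(p)={w : Ryw}. Then at y, □p holds; since □(□p→p) at x, □p→p at y, so p at y, i.e. Ryy.

□(□p → p)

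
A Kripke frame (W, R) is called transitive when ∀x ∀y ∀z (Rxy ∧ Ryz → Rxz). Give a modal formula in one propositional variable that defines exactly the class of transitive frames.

□q → □□q

This is transitivity; the standard corresponding axiom is 4: □q → □□q.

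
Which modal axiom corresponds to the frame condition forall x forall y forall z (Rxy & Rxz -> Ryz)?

A defining formula is ◇p → □◇p (the 5 axiom).

◇p → □◇p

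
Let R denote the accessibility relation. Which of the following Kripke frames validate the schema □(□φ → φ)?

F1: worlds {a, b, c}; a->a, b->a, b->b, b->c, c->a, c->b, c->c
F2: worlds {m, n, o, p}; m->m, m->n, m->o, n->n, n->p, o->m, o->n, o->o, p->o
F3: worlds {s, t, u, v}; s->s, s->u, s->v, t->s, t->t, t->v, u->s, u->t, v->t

F1

This is the axiom for shift-reflexivity; its first-order frame correspondent is ∀x ∀y (Rxy → Ryy).
F1: satisfies the condition.
F2: fails — Rnp but not Rpp.
F3: fails — Rtv but not Rvv.
Valid on: F1.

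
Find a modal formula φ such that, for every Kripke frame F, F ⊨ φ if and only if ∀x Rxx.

A defining formula is □p → p (the T axiom).
Suppose □p→p is valid. At any x set V(p)={w : Rxw}. Then □p holds at x, so p holds at x, i.e. Rxx.

□p → p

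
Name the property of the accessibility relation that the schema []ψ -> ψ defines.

This schema is the T axiom.
It corresponds to reflexivity: forall x Rxx.

reflexivity: forall x Rxx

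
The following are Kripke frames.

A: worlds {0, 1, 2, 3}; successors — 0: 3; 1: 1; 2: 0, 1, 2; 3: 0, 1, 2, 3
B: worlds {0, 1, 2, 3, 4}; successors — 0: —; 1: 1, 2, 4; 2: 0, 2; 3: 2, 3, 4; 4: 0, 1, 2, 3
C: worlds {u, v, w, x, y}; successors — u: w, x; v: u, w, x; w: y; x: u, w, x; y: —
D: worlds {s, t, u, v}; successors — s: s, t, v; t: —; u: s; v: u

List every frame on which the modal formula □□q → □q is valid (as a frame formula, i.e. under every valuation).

A, B

Frame correspondent (Sahlqvist): ∀x ∀y (Rxy → ∃z (Rxz ∧ Rzy)) — i.e. density.
A: ✓.
B: ✓.
C: fails — Rwy but no z with Rwz and Rzy.
D: fails — Rvu but no z with Rvz and Rzu.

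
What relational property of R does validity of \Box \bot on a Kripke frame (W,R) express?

□⊥ is valid iff no world has any successor (otherwise □⊥ fails at any world with one).

Emptiness of R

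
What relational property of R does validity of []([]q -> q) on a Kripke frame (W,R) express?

Shift-reflexivity

Suppose □(□q→q) is valid. Take Rxy and set V(q)={w : Ryw}. Then at y, □q holds; since □(□q→q) at x, □q→q at y, so q at y, i.e. Ryy.
Conversely, any frame satisfying forall x forall y (Rxy -> Ryy) validates the schema.
Frame condition: forall x forall y (Rxy -> Ryy).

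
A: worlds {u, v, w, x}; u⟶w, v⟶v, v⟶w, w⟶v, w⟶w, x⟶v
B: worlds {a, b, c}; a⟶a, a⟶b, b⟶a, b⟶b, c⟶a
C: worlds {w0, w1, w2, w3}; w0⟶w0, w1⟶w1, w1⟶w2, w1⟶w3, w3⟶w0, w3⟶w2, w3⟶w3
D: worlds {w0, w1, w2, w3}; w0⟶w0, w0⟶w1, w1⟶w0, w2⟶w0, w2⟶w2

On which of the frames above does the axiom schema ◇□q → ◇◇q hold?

This is the axiom for a generalized confluence (Geach) condition; its first-order frame correspondent is ∀x ∀y (xRy → ∃w (yRw ∧ xR²w)).
A: holds.
B: holds.
C: fails — w1Rw2 but no w with w2Rw and w1R²w.
D: holds.

A, B, D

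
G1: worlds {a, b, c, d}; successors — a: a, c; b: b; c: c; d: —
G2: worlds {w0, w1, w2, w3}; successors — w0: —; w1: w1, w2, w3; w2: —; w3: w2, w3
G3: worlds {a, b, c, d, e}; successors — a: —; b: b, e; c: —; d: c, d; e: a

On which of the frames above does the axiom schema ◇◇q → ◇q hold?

G1, G2

Frame correspondent (Sahlqvist): ∀x ∀y ∀z (Rxy ∧ Ryz → Rxz) — i.e. transitivity.
G1: holds.
G2: holds.
G3: fails — Rbe and Rea but not Rba.
Valid on: G1, G2.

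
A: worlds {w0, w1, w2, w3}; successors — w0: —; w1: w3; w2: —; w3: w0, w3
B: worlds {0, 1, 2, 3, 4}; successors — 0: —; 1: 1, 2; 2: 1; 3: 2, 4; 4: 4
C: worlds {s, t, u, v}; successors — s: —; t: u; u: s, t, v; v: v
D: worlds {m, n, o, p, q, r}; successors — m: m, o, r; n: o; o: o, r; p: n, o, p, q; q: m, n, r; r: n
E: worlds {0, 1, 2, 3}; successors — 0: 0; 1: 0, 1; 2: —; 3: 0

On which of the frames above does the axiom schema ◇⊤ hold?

Frame correspondent (Sahlqvist): ∀x ∃y Rxy — i.e. seriality.
A: fails — world w0 has no successor.
B: fails — world 0 has no successor.
C: fails — world s has no successor.
D: condition met.
E: fails — world 2 has no successor.

D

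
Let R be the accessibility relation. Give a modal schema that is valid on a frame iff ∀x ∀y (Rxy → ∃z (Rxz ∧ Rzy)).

The condition is density. The C4 schema □□p → □p defines it.

□□p → □p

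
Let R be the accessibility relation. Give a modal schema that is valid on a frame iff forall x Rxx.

The condition is reflexivity. The T schema □s → s defines it.

□s → s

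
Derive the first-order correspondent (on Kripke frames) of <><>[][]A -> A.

forall x forall y (x R^2 y -> exists w (y R^2 w & x = w))

This is a Sahlqvist (Geach-type) schema ◇^2□^2A → □^0◇^0A.
Minimal-valuation argument: fix x; take any y with xR^2y and any z with xR^0z. Set V(A) to the set of worlds R-reachable from y in exactly 2 steps. Then □^2A holds at y, so the antecedent holds at x; validity forces ◇^0A at z, giving a w with zR^0w and yR^2w.
First-order correspondent: forall x forall y (x R^2 y -> exists w (y R^2 w & x = w)).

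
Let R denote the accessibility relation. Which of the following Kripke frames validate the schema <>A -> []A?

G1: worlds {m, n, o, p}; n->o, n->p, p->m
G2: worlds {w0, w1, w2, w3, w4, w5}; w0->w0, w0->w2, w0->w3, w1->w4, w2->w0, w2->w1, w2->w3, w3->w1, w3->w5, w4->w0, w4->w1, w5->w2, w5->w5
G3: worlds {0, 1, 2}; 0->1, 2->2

Frame correspondent (Sahlqvist): forall x forall y forall z (Rxy & Rxz -> y = z) — i.e. partial functionality.
G1: fails — n sees both o and p.
G2: fails — w0 sees both w0 and w2.
G3: holds.

G3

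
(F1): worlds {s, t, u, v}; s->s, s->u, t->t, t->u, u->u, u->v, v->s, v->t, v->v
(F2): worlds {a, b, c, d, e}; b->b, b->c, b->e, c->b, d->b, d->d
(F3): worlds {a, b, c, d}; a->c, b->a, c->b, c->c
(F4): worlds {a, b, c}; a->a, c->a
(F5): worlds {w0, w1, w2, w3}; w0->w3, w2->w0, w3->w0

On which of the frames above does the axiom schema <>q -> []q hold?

This is the axiom for partial functionality; its first-order frame correspondent is forall x forall y forall z (Rxy & Rxz -> y = z).
(F1): fails — s sees both s and u.
(F2): fails — b sees both b and c.
(F3): fails — c sees both b and c.
(F4): ✓.
(F5): ✓.
Valid on: (F4), (F5).

(F4), (F5)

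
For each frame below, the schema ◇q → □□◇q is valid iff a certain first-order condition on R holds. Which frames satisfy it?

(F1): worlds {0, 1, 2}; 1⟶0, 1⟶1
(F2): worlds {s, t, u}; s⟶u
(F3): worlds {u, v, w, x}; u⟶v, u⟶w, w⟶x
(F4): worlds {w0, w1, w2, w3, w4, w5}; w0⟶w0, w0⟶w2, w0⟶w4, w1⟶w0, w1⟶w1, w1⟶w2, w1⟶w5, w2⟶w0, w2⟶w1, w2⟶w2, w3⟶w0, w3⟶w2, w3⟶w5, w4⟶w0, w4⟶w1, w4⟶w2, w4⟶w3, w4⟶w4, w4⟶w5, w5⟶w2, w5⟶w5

(F2)

The schema corresponds to a generalized confluence (Geach) condition: ∀x ∀y ∀z ((xRy ∧ xR²z) → ∃w (y = w ∧ zRw)).
(F1): fails — 1R0, 1R²0 but no w with 0=w and 0Rw.
(F2): ✓.
(F3): fails — uRv, uR²x but no t with v=t and xRt.
(F4): fails — w0Rw0, w0R²w5 but no w with w0=w and w5Rw.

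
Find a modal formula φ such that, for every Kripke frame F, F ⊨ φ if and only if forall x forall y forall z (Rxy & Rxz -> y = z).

◇s → □s

A defining formula is ◇s → □s (the CD axiom).
Suppose ◇s→□s is valid. Take Rxy, Rxz and set V(s)={y}. Then ◇s at x, so □s at x, so s at z, i.e. z=y.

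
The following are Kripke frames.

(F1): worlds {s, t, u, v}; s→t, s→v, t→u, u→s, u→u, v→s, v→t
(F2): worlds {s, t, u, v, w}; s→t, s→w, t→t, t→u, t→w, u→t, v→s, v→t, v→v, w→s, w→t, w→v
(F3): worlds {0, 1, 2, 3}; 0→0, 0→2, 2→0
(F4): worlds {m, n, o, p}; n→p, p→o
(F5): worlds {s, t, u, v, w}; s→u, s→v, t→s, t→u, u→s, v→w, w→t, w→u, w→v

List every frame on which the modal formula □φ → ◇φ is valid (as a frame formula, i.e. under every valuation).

(F1), (F2), (F5)

Frame correspondent (Sahlqvist): ∀x ∃y Rxy — i.e. seriality.
(F1): ✓.
(F2): ✓.
(F3): fails — world 1 has no successor.
(F4): fails — world m has no successor.
(F5): ✓.
Valid on: (F1), (F2), (F5).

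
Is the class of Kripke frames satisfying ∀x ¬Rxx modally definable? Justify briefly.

No

If a class were modally definable it would be closed under surjective bounded morphisms (Goldblatt–Thomason).
The 2-cycle (worlds s,t with s→t→s) is irreflexive, and the map sending every world to a single reflexive point • is a surjective bounded morphism (forth: every edge maps to (•,•); back: every world has a successor). So any modal formula valid on the 2-cycle is also valid on the reflexive point, which is not irreflexive.
So no modal formula (or set of formulas) defines exactly the irreflexive frames.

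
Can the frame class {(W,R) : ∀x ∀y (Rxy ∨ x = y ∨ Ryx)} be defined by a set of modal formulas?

Modal frame validity is preserved under disjoint unions.
Take 4 disjoint single-world reflexive frames: each is trivially connected, but their disjoint union has 4 worlds with no edge between distinct components, so it is not connected.
So no modal formula (or set of formulas) defines exactly the connected frames.

No — not modally definable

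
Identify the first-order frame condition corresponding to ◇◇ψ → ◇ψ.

Transitivity

This is frame-equivalent to □ψ → □□ψ (substitute ¬ψ for ψ and contrapose).
Suppose □ψ→□□ψ is valid. Take Rxy, Ryz and set V(ψ)={w : Rxw}. Then □ψ at x, so □□ψ at x, so □ψ at y, so ψ at z, i.e. Rxz.
The converse is a direct semantic check.
Frame condition: ∀x ∀y ∀z (Rxy ∧ Ryz → Rxz).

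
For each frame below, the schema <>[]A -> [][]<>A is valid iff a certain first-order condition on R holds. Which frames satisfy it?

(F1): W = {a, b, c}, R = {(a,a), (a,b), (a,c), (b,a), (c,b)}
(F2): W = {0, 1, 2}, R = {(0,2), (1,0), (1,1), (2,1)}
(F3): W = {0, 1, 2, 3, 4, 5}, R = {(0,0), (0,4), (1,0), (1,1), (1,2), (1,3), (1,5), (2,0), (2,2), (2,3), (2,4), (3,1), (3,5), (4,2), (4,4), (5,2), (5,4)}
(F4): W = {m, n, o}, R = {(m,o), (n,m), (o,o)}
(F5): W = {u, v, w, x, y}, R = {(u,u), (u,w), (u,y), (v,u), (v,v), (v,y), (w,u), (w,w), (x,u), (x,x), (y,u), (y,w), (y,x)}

This is the axiom for a generalized confluence (Geach) condition; its first-order frame correspondent is forall x forall y forall z ((xRy & x R^2 z) -> exists w (yRw & zRw)).
(F1): fails — aRb, aR²c but no w with bRw and cRw.
(F2): fails — 1R0, 1R²1 but no w with 0Rw and 1Rw.
(F3): fails — 1R0, 1R²3 but no w with 0Rw and 3Rw.
(F4): condition met.
(F5): condition met.

(F4), (F5)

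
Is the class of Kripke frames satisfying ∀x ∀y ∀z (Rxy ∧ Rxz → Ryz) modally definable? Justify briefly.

Yes: it is the Euclidean property, defined by the 5 schema ◇r → □◇r.
Suppose ◇r→□◇r is valid. Take Rxy, Rxz and set V(r)={y}. Then ◇r at x, so □◇r at x, so ◇r at z, so some w with Rzw has r; w=y, i.e. Rzy. By symmetry of the argument, Ryz.

Definable; ◇r → □◇r defines it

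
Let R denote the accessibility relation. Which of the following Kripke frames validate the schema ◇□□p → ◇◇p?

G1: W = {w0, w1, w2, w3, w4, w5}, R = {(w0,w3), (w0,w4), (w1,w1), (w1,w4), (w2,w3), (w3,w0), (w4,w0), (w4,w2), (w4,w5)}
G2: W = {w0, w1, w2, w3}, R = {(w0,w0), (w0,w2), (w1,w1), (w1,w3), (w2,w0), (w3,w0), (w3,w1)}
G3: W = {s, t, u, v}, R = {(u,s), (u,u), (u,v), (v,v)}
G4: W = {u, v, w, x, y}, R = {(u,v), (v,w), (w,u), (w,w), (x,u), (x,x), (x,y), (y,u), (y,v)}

G2

The schema corresponds to a generalized confluence (Geach) condition: ∀x ∀y (xRy → ∃w (yR²w ∧ xR²w)).
G1: fails — w0Rw3 but no w with w3R²w and w0R²w.
G2: satisfies the condition.
G3: fails — uRs but no w with sR²w and uR²w.
G4: fails — xRu but no t with uR²t and xR²t.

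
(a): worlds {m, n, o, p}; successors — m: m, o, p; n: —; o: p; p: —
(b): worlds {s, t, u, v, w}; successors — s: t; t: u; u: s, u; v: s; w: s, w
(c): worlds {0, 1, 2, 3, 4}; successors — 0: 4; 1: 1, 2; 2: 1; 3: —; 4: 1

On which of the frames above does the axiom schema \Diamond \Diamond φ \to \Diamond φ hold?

(a)

Frame correspondent (Sahlqvist): \forall x \forall y \forall z (Rxy \wedge Ryz \to Rxz) — i.e. transitivity.
(a): ✓.
(b): fails — Rus and Rst but not Rut.
(c): fails — R04 and R41 but not R01.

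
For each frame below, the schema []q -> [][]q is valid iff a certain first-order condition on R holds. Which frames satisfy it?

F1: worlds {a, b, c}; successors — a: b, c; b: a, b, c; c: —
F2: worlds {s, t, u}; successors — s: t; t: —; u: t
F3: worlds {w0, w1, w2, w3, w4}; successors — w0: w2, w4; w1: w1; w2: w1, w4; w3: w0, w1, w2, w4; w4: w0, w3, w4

F2

Frame correspondent (Sahlqvist): forall x forall y forall z (Rxy & Ryz -> Rxz) — i.e. transitivity.
F1: fails — Rab and Rba but not Raa.
F2: ✓.
F3: fails — Rw0w4 and Rw4w0 but not Rw0w0.
Valid on: F2.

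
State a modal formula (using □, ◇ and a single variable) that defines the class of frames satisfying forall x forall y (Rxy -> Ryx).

A defining formula is p → □◇p (the B axiom).
Suppose p→□◇p is valid. Take Rxy and set V(p)={x}. Then p at x, so □◇p at x, so ◇p at y, so some z with Ryz has p; z=x, i.e. Ryx.

p → □◇p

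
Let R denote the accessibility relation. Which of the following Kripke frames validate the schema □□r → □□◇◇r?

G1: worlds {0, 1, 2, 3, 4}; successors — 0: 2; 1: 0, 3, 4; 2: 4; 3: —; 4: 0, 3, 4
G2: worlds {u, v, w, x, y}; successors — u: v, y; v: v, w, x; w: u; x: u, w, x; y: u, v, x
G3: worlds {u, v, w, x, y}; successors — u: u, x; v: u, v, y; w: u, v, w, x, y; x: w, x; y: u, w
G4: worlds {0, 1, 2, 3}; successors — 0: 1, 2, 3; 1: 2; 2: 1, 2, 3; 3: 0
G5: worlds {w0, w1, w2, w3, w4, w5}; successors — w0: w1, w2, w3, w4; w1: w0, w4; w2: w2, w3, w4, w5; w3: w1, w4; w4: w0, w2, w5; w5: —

G2, G3, G4

The schema corresponds to a generalized confluence (Geach) condition: ∀x ∀z (xR²z → ∃w (xR²w ∧ zR²w)).
G1: fails — 1R²3 but no w with 1R²w and 3R²w.
G2: satisfies the condition.
G3: satisfies the condition.
G4: satisfies the condition.
G5: fails — w0R²w5 but no w with w0R²w and w5R²w.
Valid on: G2, G3, G4.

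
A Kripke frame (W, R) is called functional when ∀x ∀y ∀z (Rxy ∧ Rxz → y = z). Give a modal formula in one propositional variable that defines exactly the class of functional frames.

◇ψ → □ψ

This is partial functionality; the standard corresponding axiom is CD: ◇ψ → □ψ.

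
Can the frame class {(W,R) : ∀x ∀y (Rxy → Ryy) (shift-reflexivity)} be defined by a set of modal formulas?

Yes, by □(□q → q)

The condition is shift-reflexivity. A defining modal formula is □(□q → q).
Suppose □(□q→q) is valid. Take Rxy and set V(q)={w : Ryw}. Then at y, □q holds; since □(□q→q) at x, □q→q at y, so q at y, i.e. Ryy.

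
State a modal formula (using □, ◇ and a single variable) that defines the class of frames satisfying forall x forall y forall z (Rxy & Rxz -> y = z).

◇s → □s

The condition is partial functionality. The CD schema ◇s → □s defines it.
Suppose ◇s→□s is valid. Take Rxy, Rxz and set V(s)={y}. Then ◇s at x, so □s at x, so s at z, i.e. z=y.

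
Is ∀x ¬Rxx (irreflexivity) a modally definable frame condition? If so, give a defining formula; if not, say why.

Not definable by any modal formula

Modal frame validity is preserved under surjective bounded morphisms.
The 4-cycle (worlds s,t,u,v with s→t→u→v→s) is irreflexive, and the map sending every world to a single reflexive point • is a surjective bounded morphism (forth: every edge maps to (•,•); back: every world has a successor). So any modal formula valid on the 4-cycle is also valid on the reflexive point, which is not irreflexive.
So no modal formula (or set of formulas) defines exactly the irreflexive frames.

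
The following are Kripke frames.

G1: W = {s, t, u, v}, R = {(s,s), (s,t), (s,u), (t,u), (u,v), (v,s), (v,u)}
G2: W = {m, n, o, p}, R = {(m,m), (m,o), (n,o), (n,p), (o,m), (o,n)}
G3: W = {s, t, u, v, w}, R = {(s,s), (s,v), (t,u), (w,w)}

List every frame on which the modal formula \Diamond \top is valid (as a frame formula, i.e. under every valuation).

G1

The schema corresponds to seriality: \forall x \exists y Rxy.
G1: holds.
G2: fails — world p has no successor.
G3: fails — world u has no successor.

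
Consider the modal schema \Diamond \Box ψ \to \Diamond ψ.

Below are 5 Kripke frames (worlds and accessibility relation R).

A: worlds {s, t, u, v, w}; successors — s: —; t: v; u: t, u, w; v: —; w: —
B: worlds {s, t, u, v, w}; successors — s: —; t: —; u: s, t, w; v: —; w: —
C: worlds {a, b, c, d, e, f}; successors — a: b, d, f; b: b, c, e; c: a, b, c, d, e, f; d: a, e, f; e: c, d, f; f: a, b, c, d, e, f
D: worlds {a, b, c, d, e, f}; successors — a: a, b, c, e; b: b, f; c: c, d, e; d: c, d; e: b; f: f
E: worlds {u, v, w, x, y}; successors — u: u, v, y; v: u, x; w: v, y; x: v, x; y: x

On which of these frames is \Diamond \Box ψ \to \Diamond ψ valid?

Frame correspondent (Sahlqvist): \forall x \forall y (xRy \to \exists w (yRw \wedge xRw)) — i.e. a generalized confluence (Geach) condition.
A: fails — tRv but no w* with vRw* and tRw*.
B: fails — uRs but no w* with sRw* and uRw*.
C: holds.
D: fails — cRe but no w with eRw and cRw.
E: fails — uRy but no t with yRt and uRt.

C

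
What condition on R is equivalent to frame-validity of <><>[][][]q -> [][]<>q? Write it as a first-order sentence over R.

This is a Sahlqvist (Geach-type) schema ◇^2□^3q → □^2◇^1q.
Minimal-valuation argument: fix x; take any y with xR^2y and any z with xR^2z. Set V(q) to the set of worlds R-reachable from y in exactly 3 steps. Then □^3q holds at y, so the antecedent holds at x; validity forces ◇^1q at z, giving a w with zR^1w and yR^3w.
First-order correspondent: forall x forall y forall z ((x R^2 y & x R^2 z) -> exists w (y R^3 w & zRw)).

forall x forall y forall z ((x R^2 y & x R^2 z) -> exists w (y R^3 w & zRw))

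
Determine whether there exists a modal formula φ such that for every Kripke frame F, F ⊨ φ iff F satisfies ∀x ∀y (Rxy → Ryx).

Definable; r → □◇r defines it

This is a Sahlqvist condition; the B axiom r → □◇r defines it.
Suppose r→□◇r is valid. Take Rxy and set V(r)={x}. Then r at x, so □◇r at x, so ◇r at y, so some z with Ryz has r; z=x, i.e. Ryx.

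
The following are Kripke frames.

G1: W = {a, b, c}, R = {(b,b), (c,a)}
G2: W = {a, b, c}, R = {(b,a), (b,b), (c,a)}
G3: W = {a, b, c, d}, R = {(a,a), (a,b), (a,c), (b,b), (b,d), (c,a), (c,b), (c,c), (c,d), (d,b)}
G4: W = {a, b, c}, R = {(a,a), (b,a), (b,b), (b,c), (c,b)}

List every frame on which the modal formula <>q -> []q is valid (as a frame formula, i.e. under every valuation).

This is the axiom for partial functionality; its first-order frame correspondent is forall x forall y forall z (Rxy & Rxz -> y = z).
G1: ✓.
G2: fails — b sees both a and b.
G3: fails — a sees both a and b.
G4: fails — b sees both a and b.
Valid on: G1.

G1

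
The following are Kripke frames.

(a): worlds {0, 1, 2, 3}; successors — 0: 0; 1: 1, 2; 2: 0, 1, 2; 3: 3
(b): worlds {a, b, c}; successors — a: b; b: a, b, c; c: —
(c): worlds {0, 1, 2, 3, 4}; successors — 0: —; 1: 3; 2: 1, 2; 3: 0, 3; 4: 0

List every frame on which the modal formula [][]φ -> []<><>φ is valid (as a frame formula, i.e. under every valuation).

(a)

This is the axiom for a generalized confluence (Geach) condition; its first-order frame correspondent is forall x forall z (xRz -> exists w (x R^2 w & z R^2 w)).
(a): ✓.
(b): fails — bRc but no w with bR²w and cR²w.
(c): fails — 3R0 but no w with 3R²w and 0R²w.
Valid on: (a).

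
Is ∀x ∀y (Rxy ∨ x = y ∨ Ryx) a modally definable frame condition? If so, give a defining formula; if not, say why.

Any modally definable frame class is closed under disjoint unions.
Take 2 disjoint single-world reflexive frames: each is trivially connected, but their disjoint union has 2 worlds with no edge between distinct components, so it is not connected.
So the class is not modally definable.

No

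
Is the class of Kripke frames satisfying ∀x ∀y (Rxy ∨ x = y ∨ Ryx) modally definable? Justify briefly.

Not modally definable

Any modally definable frame class is closed under disjoint unions.
Take 2 disjoint single-world reflexive frames: each is trivially connected, but their disjoint union has 2 worlds with no edge between distinct components, so it is not connected.
So the class is not modally definable.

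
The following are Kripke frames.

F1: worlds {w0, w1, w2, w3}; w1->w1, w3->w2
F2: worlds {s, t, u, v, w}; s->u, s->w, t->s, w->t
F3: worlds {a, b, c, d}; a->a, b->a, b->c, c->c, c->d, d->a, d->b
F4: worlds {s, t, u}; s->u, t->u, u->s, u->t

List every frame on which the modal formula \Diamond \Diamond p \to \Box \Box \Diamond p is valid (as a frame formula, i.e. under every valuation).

F1

Frame correspondent (Sahlqvist): \forall x \forall y \forall z ((x R^2 y \wedge x R^2 z) \to \exists w (y = w \wedge zRw)) — i.e. a generalized confluence (Geach) condition.
F1: ✓.
F2: fails — sR²t, sR²t but no w* with t=w* and tRw*.
F3: fails — bR²a, bR²c but no w with a=w and cRw.
F4: fails — sR²s, sR²s but no w with s=w and sRw.
Valid on: F1.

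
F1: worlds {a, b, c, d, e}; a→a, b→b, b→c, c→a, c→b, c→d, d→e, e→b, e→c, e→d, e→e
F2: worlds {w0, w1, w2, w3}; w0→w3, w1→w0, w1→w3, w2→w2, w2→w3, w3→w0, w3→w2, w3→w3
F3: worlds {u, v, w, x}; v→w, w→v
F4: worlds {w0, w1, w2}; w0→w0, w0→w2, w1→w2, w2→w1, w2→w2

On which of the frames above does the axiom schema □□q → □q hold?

F2, F4

The schema corresponds to density: ∀x ∀y (Rxy → ∃z (Rxz ∧ Rzy)).
F1: fails — Rcd but no z with Rcz and Rzd.
F2: condition met.
F3: fails — Rwv but no z with Rwz and Rzv.
F4: condition met.
Valid on: F2, F4.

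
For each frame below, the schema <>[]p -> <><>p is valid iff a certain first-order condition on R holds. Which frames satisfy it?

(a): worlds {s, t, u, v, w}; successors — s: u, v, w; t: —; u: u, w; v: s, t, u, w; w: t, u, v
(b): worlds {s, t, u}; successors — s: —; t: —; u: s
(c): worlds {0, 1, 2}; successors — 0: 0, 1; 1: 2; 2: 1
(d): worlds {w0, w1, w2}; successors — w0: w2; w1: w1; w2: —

(c)

Frame correspondent (Sahlqvist): forall x forall y (xRy -> exists w (yRw & x R^2 w)) — i.e. a generalized confluence (Geach) condition.
(a): fails — vRt but no w* with tRw* and vR²w*.
(b): fails — uRs but no w with sRw and uR²w.
(c): holds.
(d): fails — w0Rw2 but no w with w2Rw and w0R²w.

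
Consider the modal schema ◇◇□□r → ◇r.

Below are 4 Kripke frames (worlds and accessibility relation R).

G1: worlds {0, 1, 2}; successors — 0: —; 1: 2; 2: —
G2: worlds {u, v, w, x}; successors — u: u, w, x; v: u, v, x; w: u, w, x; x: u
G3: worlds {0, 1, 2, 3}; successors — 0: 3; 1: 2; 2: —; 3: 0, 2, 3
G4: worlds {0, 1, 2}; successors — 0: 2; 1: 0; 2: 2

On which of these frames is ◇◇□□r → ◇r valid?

This is the axiom for a generalized confluence (Geach) condition; its first-order frame correspondent is ∀x ∀y (xR²y → ∃w (yR²w ∧ xRw)).
G1: holds.
G2: holds.
G3: fails — 0R²2 but no w with 2R²w and 0Rw.
G4: fails — 1R²2 but no w with 2R²w and 1Rw.
Valid on: G1, G2.

G1, G2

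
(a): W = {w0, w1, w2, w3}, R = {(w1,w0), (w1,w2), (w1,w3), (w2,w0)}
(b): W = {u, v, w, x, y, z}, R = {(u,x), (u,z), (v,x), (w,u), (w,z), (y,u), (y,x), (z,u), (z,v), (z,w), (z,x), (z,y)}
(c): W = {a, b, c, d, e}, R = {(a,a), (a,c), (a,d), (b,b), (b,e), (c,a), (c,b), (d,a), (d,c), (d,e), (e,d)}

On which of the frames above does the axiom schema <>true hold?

(c)

This is the axiom for seriality; its first-order frame correspondent is forall x exists y Rxy.
(a): fails — world w0 has no successor.
(b): fails — world x has no successor.
(c): satisfies the condition.
Valid on: (c).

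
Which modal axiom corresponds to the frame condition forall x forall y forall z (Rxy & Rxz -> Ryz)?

◇p → □◇p

This is the Euclidean property; the standard corresponding axiom is 5: ◇p → □◇p.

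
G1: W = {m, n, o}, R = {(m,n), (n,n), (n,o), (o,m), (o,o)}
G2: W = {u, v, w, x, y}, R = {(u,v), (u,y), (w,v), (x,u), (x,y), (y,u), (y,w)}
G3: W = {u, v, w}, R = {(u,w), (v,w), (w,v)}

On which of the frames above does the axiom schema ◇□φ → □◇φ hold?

Frame correspondent (Sahlqvist): ∀x ∀y ∀z (Rxy ∧ Rxz → ∃w (Ryw ∧ Rzw)) — i.e. convergence.
G1: fails — Rom and Roo but m and o have no common successor.
G2: fails — Ruv and Ruv but v and v have no common successor.
G3: holds.
Valid on: G3.

G3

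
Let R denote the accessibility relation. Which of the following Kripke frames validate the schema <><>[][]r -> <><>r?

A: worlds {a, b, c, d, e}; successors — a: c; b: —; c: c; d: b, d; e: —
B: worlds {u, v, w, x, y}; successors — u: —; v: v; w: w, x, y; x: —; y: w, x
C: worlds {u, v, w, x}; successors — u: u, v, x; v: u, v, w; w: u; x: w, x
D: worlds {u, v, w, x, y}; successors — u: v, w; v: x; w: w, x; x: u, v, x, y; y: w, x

Frame correspondent (Sahlqvist): forall x forall y (x R^2 y -> exists w (y R^2 w & x R^2 w)) — i.e. a generalized confluence (Geach) condition.
A: fails — dR²b but no w with bR²w and dR²w.
B: fails — wR²x but no t with xR²t and wR²t.
C: ✓.
D: ✓.

C, D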